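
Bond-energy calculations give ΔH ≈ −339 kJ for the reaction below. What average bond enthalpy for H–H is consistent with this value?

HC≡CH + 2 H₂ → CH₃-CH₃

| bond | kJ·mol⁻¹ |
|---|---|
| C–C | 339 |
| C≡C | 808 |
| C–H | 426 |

Let D be the H–H bond energy.
Σ(broken) = 1×808 + 2×426 + 2×D = 1660 + 2D
Σ(formed) = 1×339 + 6×426 = 2895
ΔH = Σ(broken) − Σ(formed) = (1660 + 2D) − (2895) = −1235 + 2D
Setting this equal to −339 kJ gives 2D = 896, so D = 448 kJ/mol.

D(H–H) ≈ 448 kJ/mol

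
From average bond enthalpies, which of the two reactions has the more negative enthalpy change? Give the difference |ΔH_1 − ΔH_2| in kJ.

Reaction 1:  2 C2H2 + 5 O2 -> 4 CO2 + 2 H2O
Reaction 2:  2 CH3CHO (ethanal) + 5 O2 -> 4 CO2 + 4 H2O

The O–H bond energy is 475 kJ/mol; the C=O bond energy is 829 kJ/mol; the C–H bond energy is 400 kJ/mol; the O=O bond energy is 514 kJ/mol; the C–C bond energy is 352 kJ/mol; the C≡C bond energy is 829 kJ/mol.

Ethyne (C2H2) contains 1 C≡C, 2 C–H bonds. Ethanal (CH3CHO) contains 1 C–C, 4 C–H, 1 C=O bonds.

Reaction 1, by 404 kJ

Reaction 1:
  Bonds broken (reactants):
    C≡C: 2 × 829 = 1658
    C–H: 4 × 400 = 1600
    O=O: 5 × 514 = 2570
    Σ(broken) = 5828 kJ
  Bonds formed (products):
    C=O: 8 × 829 = 6632
    O–H: 4 × 475 = 1900
    Σ(formed) = 8532 kJ
  ΔH_1 = 5828 − 8532 = −2704 kJ
Reaction 2:
  Bonds broken (reactants):
    C–C: 2 × 352 = 704
    C–H: 8 × 400 = 3200
    C=O: 2 × 829 = 1658
    O=O: 5 × 514 = 2570
    Σ(broken) = 8132 kJ
  Bonds formed (products):
    C=O: 8 × 829 = 6632
    O–H: 8 × 475 = 3800
    Σ(formed) = 10432 kJ
  ΔH_2 = 8132 − 10432 = −2300 kJ
ΔH_1 − ΔH_2 = −404 kJ, so reaction 1 has the more negative ΔH; |ΔH_1 − ΔH_2| = 404 kJ.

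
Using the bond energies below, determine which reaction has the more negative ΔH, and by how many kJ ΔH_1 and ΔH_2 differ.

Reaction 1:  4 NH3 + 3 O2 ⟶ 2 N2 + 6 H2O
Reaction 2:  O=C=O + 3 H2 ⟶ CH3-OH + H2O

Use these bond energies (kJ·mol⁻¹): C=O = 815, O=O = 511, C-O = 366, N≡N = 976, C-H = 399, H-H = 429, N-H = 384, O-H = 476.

Reaction 1, by 1449 kJ

Reaction 1:
  Bonds broken (reactants):
    N-H: 12 × 384 = 4608
    O=O: 3 × 511 = 1533
    Σ(broken) = 6141 kJ
  Bonds formed (products):
    N≡N: 2 × 976 = 1952
    O-H: 12 × 476 = 5712
    Σ(formed) = 7664 kJ
  ΔH_1 = 6141 − 7664 = −1523 kJ
Reaction 2:
  Bonds broken (reactants):
    C=O: 2 × 815 = 1630
    H-H: 3 × 429 = 1287
    Σ(broken) = 2917 kJ
  Bonds formed (products):
    C-H: 3 × 399 = 1197
    C-O: 1 × 366 = 366
    O-H: 3 × 476 = 1428
    Σ(formed) = 2991 kJ
  ΔH_2 = 2917 − 2991 = −74 kJ
ΔH_1 − ΔH_2 = −1449 kJ, so reaction 1 has the more negative ΔH; |ΔH_1 − ΔH_2| = 1449 kJ.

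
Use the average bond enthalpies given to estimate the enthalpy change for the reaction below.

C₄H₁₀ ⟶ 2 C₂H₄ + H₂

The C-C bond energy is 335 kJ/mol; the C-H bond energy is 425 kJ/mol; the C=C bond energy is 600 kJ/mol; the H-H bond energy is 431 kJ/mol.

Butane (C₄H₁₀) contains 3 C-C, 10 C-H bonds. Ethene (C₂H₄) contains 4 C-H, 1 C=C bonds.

ΔH ≈ +224 kJ

Bonds broken (reactants):
  C-C: 3 × 335 = 1005
  C-H: 10 × 425 = 4250
  Σ(broken) = 5255 kJ
Bonds formed (products):
  C-H: 8 × 425 = 3400
  C=C: 2 × 600 = 1200
  H-H: 1 × 431 = 431
  Σ(formed) = 5031 kJ
ΔH = Σ(broken) − Σ(formed) = 5255 − 5031 = +224 kJ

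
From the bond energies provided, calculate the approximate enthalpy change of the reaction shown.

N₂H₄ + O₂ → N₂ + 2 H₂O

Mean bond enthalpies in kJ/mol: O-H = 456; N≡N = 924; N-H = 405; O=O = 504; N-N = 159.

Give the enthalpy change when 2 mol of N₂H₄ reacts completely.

ΔH = −930 kJ

Bonds broken (reactants):
  N-H: 4 × 405 = 1620
  N-N: 1 × 159 = 159
  O=O: 1 × 504 = 504
  Σ(broken) = 2283 kJ
Bonds formed (products):
  N≡N: 1 × 924 = 924
  O-H: 4 × 456 = 1824
  Σ(formed) = 2748 kJ
ΔH = Σ(broken) − Σ(formed) = 2283 − 2748 = −465 kJ
For 2× the reaction as written: 2 × (−465) = −930 kJ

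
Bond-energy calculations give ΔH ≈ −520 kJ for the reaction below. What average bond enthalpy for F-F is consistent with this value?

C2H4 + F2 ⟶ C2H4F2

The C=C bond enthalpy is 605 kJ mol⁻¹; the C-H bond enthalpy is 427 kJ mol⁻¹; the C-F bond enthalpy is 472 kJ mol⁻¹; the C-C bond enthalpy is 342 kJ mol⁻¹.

Let D be the F-F bond energy.
Σ(broken) = 4×427 + 1×605 + 1×D = 2313 + D
Σ(formed) = 1×342 + 2×472 + 4×427 = 2994
ΔH = Σ(broken) − Σ(formed) = (2313 + D) − (2994) = −681 + D
Setting this equal to −520 kJ gives D = 161 kJ/mol.

D(F-F) ≈ 161 kJ/mol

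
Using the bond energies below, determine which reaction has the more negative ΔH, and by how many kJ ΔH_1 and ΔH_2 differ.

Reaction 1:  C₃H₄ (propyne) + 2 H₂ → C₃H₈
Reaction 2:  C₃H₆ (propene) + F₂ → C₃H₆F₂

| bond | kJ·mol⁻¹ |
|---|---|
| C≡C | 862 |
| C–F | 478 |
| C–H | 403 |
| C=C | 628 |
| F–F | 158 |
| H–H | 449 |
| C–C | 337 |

Reaction 2, by 318 kJ

Reaction 1:
  Bonds broken (reactants):
    C≡C: 1 × 862 = 862
    C–C: 1 × 337 = 337
    C–H: 4 × 403 = 1612
    H–H: 2 × 449 = 898
    Σ(broken) = 3709 kJ
  Bonds formed (products):
    C–C: 2 × 337 = 674
    C–H: 8 × 403 = 3224
    Σ(formed) = 3898 kJ
  ΔH_1 = 3709 − 3898 = −189 kJ
Reaction 2:
  Bonds broken (reactants):
    C–C: 1 × 337 = 337
    C–H: 6 × 403 = 2418
    C=C: 1 × 628 = 628
    F–F: 1 × 158 = 158
    Σ(broken) = 3541 kJ
  Bonds formed (products):
    C–C: 2 × 337 = 674
    C–F: 2 × 478 = 956
    C–H: 6 × 403 = 2418
    Σ(formed) = 4048 kJ
  ΔH_2 = 3541 − 4048 = −507 kJ
ΔH_1 − ΔH_2 = +318 kJ, so reaction 2 has the more negative ΔH; |ΔH_1 − ΔH_2| = 318 kJ.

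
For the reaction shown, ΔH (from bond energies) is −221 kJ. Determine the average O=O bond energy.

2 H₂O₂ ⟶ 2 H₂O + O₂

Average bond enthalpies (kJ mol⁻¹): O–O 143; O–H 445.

Let D be the O=O bond energy.
Σ(broken) = 4×445 + 2×143 = 2066
Σ(formed) = 4×445 + 1×D = 1780 + D
ΔH = Σ(broken) − Σ(formed) = (2066) − (1780 + D) = +286 − D
Setting this equal to −221 kJ gives D = 507 kJ/mol.

D(O=O) ≈ 507 kJ/mol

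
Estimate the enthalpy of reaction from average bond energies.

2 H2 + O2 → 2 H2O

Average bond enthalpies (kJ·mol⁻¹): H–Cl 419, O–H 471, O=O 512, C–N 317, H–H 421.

Bonds broken (reactants):
  H–H: 2 × 421 = 842
  O=O: 1 × 512 = 512
  Σ(broken) = 1354 kJ
Bonds formed (products):
  O–H: 4 × 471 = 1884
  Σ(formed) = 1884 kJ
ΔH = Σ(broken) − Σ(formed) = 1354 − 1884 = −530 kJ

ΔH ≈ −530 kJ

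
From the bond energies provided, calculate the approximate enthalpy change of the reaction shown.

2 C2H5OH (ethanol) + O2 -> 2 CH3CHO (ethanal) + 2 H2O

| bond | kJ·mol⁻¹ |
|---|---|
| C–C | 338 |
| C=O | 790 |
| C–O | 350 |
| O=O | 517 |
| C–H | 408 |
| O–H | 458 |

Bonds broken (reactants):
  C–C: 2 × 338 = 676
  C–H: 10 × 408 = 4080
  C–O: 2 × 350 = 700
  O–H: 2 × 458 = 916
  O=O: 1 × 517 = 517
  Σ(broken) = 6889 kJ
Bonds formed (products):
  C–C: 2 × 338 = 676
  C–H: 8 × 408 = 3264
  C=O: 2 × 790 = 1580
  O–H: 4 × 458 = 1832
  Σ(formed) = 7352 kJ
ΔH = Σ(broken) − Σ(formed) = 6889 − 7352 = −463 kJ

ΔH ≈ −463 kJ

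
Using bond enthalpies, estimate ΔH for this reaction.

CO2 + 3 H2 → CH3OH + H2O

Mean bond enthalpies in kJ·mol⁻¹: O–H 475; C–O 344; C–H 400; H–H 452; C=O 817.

ΔH ≈ +21 kJ

Bonds broken (reactants):
  C=O: 2 × 817 = 1634
  H–H: 3 × 452 = 1356
  Σ(broken) = 2990 kJ
Bonds formed (products):
  C–H: 3 × 400 = 1200
  C–O: 1 × 344 = 344
  O–H: 3 × 475 = 1425
  Σ(formed) = 2969 kJ
ΔH = Σ(broken) − Σ(formed) = 2990 − 2969 = +21 kJ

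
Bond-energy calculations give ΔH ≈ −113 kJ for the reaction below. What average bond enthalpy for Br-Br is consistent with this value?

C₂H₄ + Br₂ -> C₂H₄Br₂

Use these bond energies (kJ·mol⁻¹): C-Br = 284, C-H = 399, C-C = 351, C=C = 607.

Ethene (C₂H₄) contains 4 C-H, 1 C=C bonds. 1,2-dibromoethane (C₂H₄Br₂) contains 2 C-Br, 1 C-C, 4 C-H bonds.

D(Br-Br) ≈ 199 kJ/mol

Let D be the Br-Br bond energy.
Σ(broken) = 1×D + 4×399 + 1×607 = 2203 + D
Σ(formed) = 2×284 + 1×351 + 4×399 = 2515
ΔH = Σ(broken) − Σ(formed) = (2203 + D) − (2515) = −312 + D
Setting this equal to −113 kJ gives D = 199 kJ/mol.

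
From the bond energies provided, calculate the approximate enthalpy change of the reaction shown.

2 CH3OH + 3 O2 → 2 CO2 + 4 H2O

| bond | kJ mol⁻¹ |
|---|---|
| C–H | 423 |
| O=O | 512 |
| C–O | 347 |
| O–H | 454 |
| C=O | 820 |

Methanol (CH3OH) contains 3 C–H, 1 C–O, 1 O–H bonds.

Bonds broken (reactants):
  C–H: 6 × 423 = 2538
  C–O: 2 × 347 = 694
  O–H: 2 × 454 = 908
  O=O: 3 × 512 = 1536
  Σ(broken) = 5676 kJ
Bonds formed (products):
  C=O: 4 × 820 = 3280
  O–H: 8 × 454 = 3632
  Σ(formed) = 6912 kJ
ΔH = Σ(broken) − Σ(formed) = 5676 − 6912 = −1236 kJ

ΔH ≈ −1236 kJ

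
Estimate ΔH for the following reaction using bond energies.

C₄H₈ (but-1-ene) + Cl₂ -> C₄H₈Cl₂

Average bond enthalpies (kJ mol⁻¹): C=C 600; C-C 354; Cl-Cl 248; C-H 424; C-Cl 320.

Bonds broken (reactants):
  C-C: 2 × 354 = 708
  C-H: 8 × 424 = 3392
  C=C: 1 × 600 = 600
  Cl-Cl: 1 × 248 = 248
  Σ(broken) = 4948 kJ
Bonds formed (products):
  C-C: 3 × 354 = 1062
  C-Cl: 2 × 320 = 640
  C-H: 8 × 424 = 3392
  Σ(formed) = 5094 kJ
ΔH = Σ(broken) − Σ(formed) = 4948 − 5094 = −146 kJ

ΔH ≈ −146 kJ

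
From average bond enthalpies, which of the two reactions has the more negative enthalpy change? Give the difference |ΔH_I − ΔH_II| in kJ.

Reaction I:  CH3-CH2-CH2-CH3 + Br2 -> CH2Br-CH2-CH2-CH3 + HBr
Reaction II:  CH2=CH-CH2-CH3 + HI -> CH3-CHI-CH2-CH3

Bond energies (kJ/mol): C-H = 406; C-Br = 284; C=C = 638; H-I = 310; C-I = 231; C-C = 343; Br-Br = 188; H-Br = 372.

Reaction I:
  Bonds broken (reactants):
    Br-Br: 1 × 188 = 188
    C-C: 3 × 343 = 1029
    C-H: 10 × 406 = 4060
    Σ(broken) = 5277 kJ
  Bonds formed (products):
    C-Br: 1 × 284 = 284
    C-C: 3 × 343 = 1029
    C-H: 9 × 406 = 3654
    H-Br: 1 × 372 = 372
    Σ(formed) = 5339 kJ
  ΔH_I = 5277 − 5339 = −62 kJ
Reaction II:
  Bonds broken (reactants):
    C-C: 2 × 343 = 686
    C-H: 8 × 406 = 3248
    C=C: 1 × 638 = 638
    H-I: 1 × 310 = 310
    Σ(broken) = 4882 kJ
  Bonds formed (products):
    C-C: 3 × 343 = 1029
    C-H: 9 × 406 = 3654
    C-I: 1 × 231 = 231
    Σ(formed) = 4914 kJ
  ΔH_II = 4882 − 4914 = −32 kJ
ΔH_I − ΔH_II = −30 kJ, so reaction I has the more negative ΔH; |ΔH_I − ΔH_II| = 30 kJ.

Reaction I, by 30 kJ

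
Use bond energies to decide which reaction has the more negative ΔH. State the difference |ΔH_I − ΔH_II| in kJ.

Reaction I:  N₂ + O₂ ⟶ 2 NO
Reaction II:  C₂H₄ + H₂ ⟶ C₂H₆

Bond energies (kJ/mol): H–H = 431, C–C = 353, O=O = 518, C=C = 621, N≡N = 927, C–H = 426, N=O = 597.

Reaction I:
  Bonds broken (reactants):
    N≡N: 1 × 927 = 927
    O=O: 1 × 518 = 518
    Σ(broken) = 1445 kJ
  Bonds formed (products):
    N=O: 2 × 597 = 1194
    Σ(formed) = 1194 kJ
  ΔH_I = 1445 − 1194 = +251 kJ
Reaction II:
  Bonds broken (reactants):
    C–H: 4 × 426 = 1704
    C=C: 1 × 621 = 621
    H–H: 1 × 431 = 431
    Σ(broken) = 2756 kJ
  Bonds formed (products):
    C–C: 1 × 353 = 353
    C–H: 6 × 426 = 2556
    Σ(formed) = 2909 kJ
  ΔH_II = 2756 − 2909 = −153 kJ
ΔH_I − ΔH_II = +404 kJ, so reaction II has the more negative ΔH; |ΔH_I − ΔH_II| = 404 kJ.

Reaction II, by 404 kJ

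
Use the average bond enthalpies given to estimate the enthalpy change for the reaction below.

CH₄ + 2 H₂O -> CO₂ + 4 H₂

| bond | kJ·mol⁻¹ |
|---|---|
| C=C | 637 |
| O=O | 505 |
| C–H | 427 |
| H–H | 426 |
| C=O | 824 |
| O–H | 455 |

Bonds broken (reactants):
  C–H: 4 × 427 = 1708
  O–H: 4 × 455 = 1820
  Σ(broken) = 3528 kJ
Bonds formed (products):
  C=O: 2 × 824 = 1648
  H–H: 4 × 426 = 1704
  Σ(formed) = 3352 kJ
ΔH = Σ(broken) − Σ(formed) = 3528 − 3352 = +176 kJ

ΔH ≈ +176 kJ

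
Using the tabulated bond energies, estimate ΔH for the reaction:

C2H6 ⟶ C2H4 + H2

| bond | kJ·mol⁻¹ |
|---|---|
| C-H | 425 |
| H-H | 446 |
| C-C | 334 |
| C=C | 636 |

Bonds broken (reactants):
  C-C: 1 × 334 = 334
  C-H: 6 × 425 = 2550
  Σ(broken) = 2884 kJ
Bonds formed (products):
  C-H: 4 × 425 = 1700
  C=C: 1 × 636 = 636
  H-H: 1 × 446 = 446
  Σ(formed) = 2782 kJ
ΔH = Σ(broken) − Σ(formed) = 2884 − 2782 = +102 kJ

ΔH ≈ +102 kJ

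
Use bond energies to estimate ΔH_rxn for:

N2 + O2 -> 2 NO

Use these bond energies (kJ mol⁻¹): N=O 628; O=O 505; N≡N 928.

Bonds broken (reactants):
  N≡N: 1 × 928 = 928
  O=O: 1 × 505 = 505
  Σ(broken) = 1433 kJ
Bonds formed (products):
  N=O: 2 × 628 = 1256
  Σ(formed) = 1256 kJ
ΔH = Σ(broken) − Σ(formed) = 1433 − 1256 = +177 kJ

ΔH ≈ +177 kJ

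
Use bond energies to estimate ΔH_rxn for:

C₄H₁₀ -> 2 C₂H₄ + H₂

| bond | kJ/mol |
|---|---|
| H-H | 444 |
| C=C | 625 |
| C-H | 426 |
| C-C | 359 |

Bonds broken (reactants):
  C-C: 3 × 359 = 1077
  C-H: 10 × 426 = 4260
  Σ(broken) = 5337 kJ
Bonds formed (products):
  C-H: 8 × 426 = 3408
  C=C: 2 × 625 = 1250
  H-H: 1 × 444 = 444
  Σ(formed) = 5102 kJ
ΔH = Σ(broken) − Σ(formed) = 5337 − 5102 = +235 kJ

ΔH ≈ +235 kJ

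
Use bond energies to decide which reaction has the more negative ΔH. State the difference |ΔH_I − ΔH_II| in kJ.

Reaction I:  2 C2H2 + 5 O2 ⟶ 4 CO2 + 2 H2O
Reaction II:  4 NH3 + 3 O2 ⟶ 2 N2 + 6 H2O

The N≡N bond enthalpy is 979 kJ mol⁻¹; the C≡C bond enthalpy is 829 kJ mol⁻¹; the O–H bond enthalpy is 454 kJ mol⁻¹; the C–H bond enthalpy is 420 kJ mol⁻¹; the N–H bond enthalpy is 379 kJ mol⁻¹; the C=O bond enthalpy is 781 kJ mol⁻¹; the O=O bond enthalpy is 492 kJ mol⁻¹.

Reaction I:
  Bonds broken (reactants):
    C≡C: 2 × 829 = 1658
    C–H: 4 × 420 = 1680
    O=O: 5 × 492 = 2460
    Σ(broken) = 5798 kJ
  Bonds formed (products):
    C=O: 8 × 781 = 6248
    O–H: 4 × 454 = 1816
    Σ(formed) = 8064 kJ
  ΔH_I = 5798 − 8064 = −2266 kJ
Reaction II:
  Bonds broken (reactants):
    N–H: 12 × 379 = 4548
    O=O: 3 × 492 = 1476
    Σ(broken) = 6024 kJ
  Bonds formed (products):
    N≡N: 2 × 979 = 1958
    O–H: 12 × 454 = 5448
    Σ(formed) = 7406 kJ
  ΔH_II = 6024 − 7406 = −1382 kJ
ΔH_I − ΔH_II = −884 kJ, so reaction I has the more negative ΔH; |ΔH_I − ΔH_II| = 884 kJ.

Reaction I, by 884 kJ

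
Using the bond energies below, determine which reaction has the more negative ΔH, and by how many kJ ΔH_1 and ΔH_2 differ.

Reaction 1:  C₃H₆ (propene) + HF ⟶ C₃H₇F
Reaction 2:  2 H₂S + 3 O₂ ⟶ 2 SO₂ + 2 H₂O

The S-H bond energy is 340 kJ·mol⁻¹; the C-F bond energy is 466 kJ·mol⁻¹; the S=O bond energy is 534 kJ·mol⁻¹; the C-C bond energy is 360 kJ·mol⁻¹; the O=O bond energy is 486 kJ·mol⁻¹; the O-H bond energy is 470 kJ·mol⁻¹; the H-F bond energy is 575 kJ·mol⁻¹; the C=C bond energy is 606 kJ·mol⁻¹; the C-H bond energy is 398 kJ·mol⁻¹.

Reaction 2, by 1155 kJ

Reaction 1:
  Bonds broken (reactants):
    C-C: 1 × 360 = 360
    C-H: 6 × 398 = 2388
    C=C: 1 × 606 = 606
    H-F: 1 × 575 = 575
    Σ(broken) = 3929 kJ
  Bonds formed (products):
    C-C: 2 × 360 = 720
    C-F: 1 × 466 = 466
    C-H: 7 × 398 = 2786
    Σ(formed) = 3972 kJ
  ΔH_1 = 3929 − 3972 = −43 kJ
Reaction 2:
  Bonds broken (reactants):
    O=O: 3 × 486 = 1458
    S-H: 4 × 340 = 1360
    Σ(broken) = 2818 kJ
  Bonds formed (products):
    O-H: 4 × 470 = 1880
    S=O: 4 × 534 = 2136
    Σ(formed) = 4016 kJ
  ΔH_2 = 2818 − 4016 = −1198 kJ
ΔH_1 − ΔH_2 = +1155 kJ, so reaction 2 has the more negative ΔH; |ΔH_1 − ΔH_2| = 1155 kJ.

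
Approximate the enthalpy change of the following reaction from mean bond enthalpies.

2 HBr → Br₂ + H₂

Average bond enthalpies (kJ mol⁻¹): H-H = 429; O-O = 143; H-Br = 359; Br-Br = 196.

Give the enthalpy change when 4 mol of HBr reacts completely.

ΔH = +186 kJ

Bonds broken (reactants):
  H-Br: 2 × 359 = 718
  Σ(broken) = 718 kJ
Bonds formed (products):
  Br-Br: 1 × 196 = 196
  H-H: 1 × 429 = 429
  Σ(formed) = 625 kJ
ΔH = Σ(broken) − Σ(formed) = 718 − 625 = +93 kJ
For 2× the reaction as written: 2 × (+93) = +186 kJ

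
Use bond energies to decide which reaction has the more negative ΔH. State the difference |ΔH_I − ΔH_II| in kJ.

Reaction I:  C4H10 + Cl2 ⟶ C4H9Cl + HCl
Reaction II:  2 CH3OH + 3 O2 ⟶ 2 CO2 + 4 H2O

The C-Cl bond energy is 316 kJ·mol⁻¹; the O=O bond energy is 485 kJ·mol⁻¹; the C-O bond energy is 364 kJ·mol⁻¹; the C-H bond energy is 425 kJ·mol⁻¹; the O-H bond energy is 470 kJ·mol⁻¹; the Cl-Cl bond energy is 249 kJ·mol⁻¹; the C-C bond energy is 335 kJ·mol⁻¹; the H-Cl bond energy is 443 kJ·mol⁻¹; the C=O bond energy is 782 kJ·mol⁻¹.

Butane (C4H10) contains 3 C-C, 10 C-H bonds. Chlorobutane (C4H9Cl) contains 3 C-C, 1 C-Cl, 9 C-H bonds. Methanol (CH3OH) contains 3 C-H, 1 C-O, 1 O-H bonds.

Reaction II, by 1130 kJ

Reaction I:
  Bonds broken (reactants):
    C-C: 3 × 335 = 1005
    C-H: 10 × 425 = 4250
    Cl-Cl: 1 × 249 = 249
    Σ(broken) = 5504 kJ
  Bonds formed (products):
    C-C: 3 × 335 = 1005
    C-Cl: 1 × 316 = 316
    C-H: 9 × 425 = 3825
    H-Cl: 1 × 443 = 443
    Σ(formed) = 5589 kJ
  ΔH_I = 5504 − 5589 = −85 kJ
Reaction II:
  Bonds broken (reactants):
    C-H: 6 × 425 = 2550
    C-O: 2 × 364 = 728
    O-H: 2 × 470 = 940
    O=O: 3 × 485 = 1455
    Σ(broken) = 5673 kJ
  Bonds formed (products):
    C=O: 4 × 782 = 3128
    O-H: 8 × 470 = 3760
    Σ(formed) = 6888 kJ
  ΔH_II = 5673 − 6888 = −1215 kJ
ΔH_I − ΔH_II = +1130 kJ, so reaction II has the more negative ΔH; |ΔH_I − ΔH_II| = 1130 kJ.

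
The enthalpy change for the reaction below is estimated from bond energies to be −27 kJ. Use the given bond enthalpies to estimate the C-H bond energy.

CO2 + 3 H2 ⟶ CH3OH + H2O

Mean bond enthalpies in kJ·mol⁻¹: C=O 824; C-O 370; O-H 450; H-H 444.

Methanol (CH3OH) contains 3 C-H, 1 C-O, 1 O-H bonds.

D(C-H) ≈ 429 kJ/mol

Let D be the C-H bond energy.
Σ(broken) = 2×824 + 3×444 = 2980
Σ(formed) = 3×D + 1×370 + 3×450 = 1720 + 3D
ΔH = Σ(broken) − Σ(formed) = (2980) − (1720 + 3D) = +1260 − 3D
Setting this equal to −27 kJ gives 3D = 1287, so D = 429 kJ/mol.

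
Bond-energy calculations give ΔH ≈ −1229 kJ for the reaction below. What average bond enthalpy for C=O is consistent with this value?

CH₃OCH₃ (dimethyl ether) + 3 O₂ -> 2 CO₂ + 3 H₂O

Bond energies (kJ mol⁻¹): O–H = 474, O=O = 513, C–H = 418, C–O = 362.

Let D be the C=O bond energy.
Σ(broken) = 6×418 + 2×362 + 3×513 = 4771
Σ(formed) = 4×D + 6×474 = 2844 + 4D
ΔH = Σ(broken) − Σ(formed) = (4771) − (2844 + 4D) = +1927 − 4D
Setting this equal to −1229 kJ gives 4D = 3156, so D = 789 kJ/mol.

D(C=O) ≈ 789 kJ/mol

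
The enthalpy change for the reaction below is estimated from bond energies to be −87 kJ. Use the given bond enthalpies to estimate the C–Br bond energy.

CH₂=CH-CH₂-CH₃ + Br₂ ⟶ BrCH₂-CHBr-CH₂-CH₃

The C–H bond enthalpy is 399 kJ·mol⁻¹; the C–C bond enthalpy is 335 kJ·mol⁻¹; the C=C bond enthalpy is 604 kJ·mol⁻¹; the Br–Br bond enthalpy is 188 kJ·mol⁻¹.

D(C–Br) ≈ 272 kJ/mol

Let D be the C–Br bond energy.
Σ(broken) = 1×188 + 2×335 + 8×399 + 1×604 = 4654
Σ(formed) = 2×D + 3×335 + 8×399 = 4197 + 2D
ΔH = Σ(broken) − Σ(formed) = (4654) − (4197 + 2D) = +457 − 2D
Setting this equal to −87 kJ gives 2D = 544, so D = 272 kJ/mol.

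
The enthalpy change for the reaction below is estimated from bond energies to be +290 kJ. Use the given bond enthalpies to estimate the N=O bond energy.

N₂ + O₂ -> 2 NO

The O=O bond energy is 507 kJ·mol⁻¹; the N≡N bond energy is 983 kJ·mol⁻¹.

Let D be the N=O bond energy.
Σ(broken) = 1×983 + 1×507 = 1490
Σ(formed) = 2×D = 2D
ΔH = Σ(broken) − Σ(formed) = (1490) − (2D) = +1490 − 2D
Setting this equal to +290 kJ gives 2D = 1200, so D = 600 kJ/mol.

D(N=O) ≈ 600 kJ/mol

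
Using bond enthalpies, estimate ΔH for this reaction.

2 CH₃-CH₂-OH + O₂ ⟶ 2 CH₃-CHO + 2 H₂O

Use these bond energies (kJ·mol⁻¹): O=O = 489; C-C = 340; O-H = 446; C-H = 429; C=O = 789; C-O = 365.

Bonds broken (reactants):
  C-C: 2 × 340 = 680
  C-H: 10 × 429 = 4290
  C-O: 2 × 365 = 730
  O-H: 2 × 446 = 892
  O=O: 1 × 489 = 489
  Σ(broken) = 7081 kJ
Bonds formed (products):
  C-C: 2 × 340 = 680
  C-H: 8 × 429 = 3432
  C=O: 2 × 789 = 1578
  O-H: 4 × 446 = 1784
  Σ(formed) = 7474 kJ
ΔH = Σ(broken) − Σ(formed) = 7081 − 7474 = −393 kJ

ΔH ≈ −393 kJ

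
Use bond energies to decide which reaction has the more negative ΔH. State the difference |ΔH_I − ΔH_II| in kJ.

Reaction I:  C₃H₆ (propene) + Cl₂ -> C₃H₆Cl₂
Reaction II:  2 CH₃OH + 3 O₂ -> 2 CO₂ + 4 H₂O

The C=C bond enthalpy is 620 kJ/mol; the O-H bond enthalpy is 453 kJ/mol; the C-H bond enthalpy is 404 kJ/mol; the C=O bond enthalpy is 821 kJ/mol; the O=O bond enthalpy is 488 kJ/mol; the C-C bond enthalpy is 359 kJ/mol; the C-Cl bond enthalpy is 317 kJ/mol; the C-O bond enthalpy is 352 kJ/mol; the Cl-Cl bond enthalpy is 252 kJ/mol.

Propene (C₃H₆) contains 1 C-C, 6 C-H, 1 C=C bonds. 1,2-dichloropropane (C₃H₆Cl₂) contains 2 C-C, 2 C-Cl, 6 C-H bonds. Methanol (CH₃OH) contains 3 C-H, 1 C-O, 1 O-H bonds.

Reaction I:
  Bonds broken (reactants):
    C-C: 1 × 359 = 359
    C-H: 6 × 404 = 2424
    C=C: 1 × 620 = 620
    Cl-Cl: 1 × 252 = 252
    Σ(broken) = 3655 kJ
  Bonds formed (products):
    C-C: 2 × 359 = 718
    C-Cl: 2 × 317 = 634
    C-H: 6 × 404 = 2424
    Σ(formed) = 3776 kJ
  ΔH_I = 3655 − 3776 = −121 kJ
Reaction II:
  Bonds broken (reactants):
    C-H: 6 × 404 = 2424
    C-O: 2 × 352 = 704
    O-H: 2 × 453 = 906
    O=O: 3 × 488 = 1464
    Σ(broken) = 5498 kJ
  Bonds formed (products):
    C=O: 4 × 821 = 3284
    O-H: 8 × 453 = 3624
    Σ(formed) = 6908 kJ
  ΔH_II = 5498 − 6908 = −1410 kJ
ΔH_I − ΔH_II = +1289 kJ, so reaction II has the more negative ΔH; |ΔH_I − ΔH_II| = 1289 kJ.

Reaction II, by 1289 kJ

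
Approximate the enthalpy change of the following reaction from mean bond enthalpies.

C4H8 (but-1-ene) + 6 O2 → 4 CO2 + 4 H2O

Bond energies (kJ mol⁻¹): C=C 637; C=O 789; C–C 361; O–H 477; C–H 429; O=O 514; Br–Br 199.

Bonds broken (reactants):
  C–C: 2 × 361 = 722
  C–H: 8 × 429 = 3432
  C=C: 1 × 637 = 637
  O=O: 6 × 514 = 3084
  Σ(broken) = 7875 kJ
Bonds formed (products):
  C=O: 8 × 789 = 6312
  O–H: 8 × 477 = 3816
  Σ(formed) = 10128 kJ
ΔH = Σ(broken) − Σ(formed) = 7875 − 10128 = −2253 kJ

ΔH ≈ −2253 kJ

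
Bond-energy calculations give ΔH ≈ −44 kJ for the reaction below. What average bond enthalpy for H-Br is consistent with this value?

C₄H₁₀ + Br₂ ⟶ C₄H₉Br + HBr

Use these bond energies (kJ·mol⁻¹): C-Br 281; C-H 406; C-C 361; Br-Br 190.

Let D be the H-Br bond energy.
Σ(broken) = 1×190 + 3×361 + 10×406 = 5333
Σ(formed) = 1×281 + 3×361 + 9×406 + 1×D = 5018 + D
ΔH = Σ(broken) − Σ(formed) = (5333) − (5018 + D) = +315 − D
Setting this equal to −44 kJ gives D = 359 kJ/mol.

D(H-Br) ≈ 359 kJ/mol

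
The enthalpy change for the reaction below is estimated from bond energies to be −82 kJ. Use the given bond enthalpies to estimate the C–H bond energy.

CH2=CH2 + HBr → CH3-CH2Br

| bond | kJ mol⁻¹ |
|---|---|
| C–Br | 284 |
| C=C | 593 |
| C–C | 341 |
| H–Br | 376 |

D(C–H) ≈ 426 kJ/mol

Let D be the C–H bond energy.
Σ(broken) = 4×D + 1×593 + 1×376 = 969 + 4D
Σ(formed) = 1×284 + 1×341 + 5×D = 625 + 5D
ΔH = Σ(broken) − Σ(formed) = (969 + 4D) − (625 + 5D) = +344 − D
Setting this equal to −82 kJ gives D = 426 kJ/mol.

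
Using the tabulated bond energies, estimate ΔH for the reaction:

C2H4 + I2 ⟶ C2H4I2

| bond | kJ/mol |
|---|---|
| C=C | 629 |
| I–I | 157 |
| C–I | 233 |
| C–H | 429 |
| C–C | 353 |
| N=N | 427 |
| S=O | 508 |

Bonds broken (reactants):
  C–H: 4 × 429 = 1716
  C=C: 1 × 629 = 629
  I–I: 1 × 157 = 157
  Σ(broken) = 2502 kJ
Bonds formed (products):
  C–C: 1 × 353 = 353
  C–H: 4 × 429 = 1716
  C–I: 2 × 233 = 466
  Σ(formed) = 2535 kJ
ΔH = Σ(broken) − Σ(formed) = 2502 − 2535 = −33 kJ

ΔH ≈ −33 kJ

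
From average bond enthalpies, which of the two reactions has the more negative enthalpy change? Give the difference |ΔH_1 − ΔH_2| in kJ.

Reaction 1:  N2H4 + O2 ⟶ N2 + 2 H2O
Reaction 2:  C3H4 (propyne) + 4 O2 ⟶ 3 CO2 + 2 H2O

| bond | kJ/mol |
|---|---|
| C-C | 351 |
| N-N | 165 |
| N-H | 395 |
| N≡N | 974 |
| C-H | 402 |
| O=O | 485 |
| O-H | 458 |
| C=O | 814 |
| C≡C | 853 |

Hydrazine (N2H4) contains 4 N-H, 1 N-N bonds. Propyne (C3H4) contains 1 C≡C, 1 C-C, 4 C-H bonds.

Reaction 2, by 1388 kJ

Reaction 1:
  Bonds broken (reactants):
    N-H: 4 × 395 = 1580
    N-N: 1 × 165 = 165
    O=O: 1 × 485 = 485
    Σ(broken) = 2230 kJ
  Bonds formed (products):
    N≡N: 1 × 974 = 974
    O-H: 4 × 458 = 1832
    Σ(formed) = 2806 kJ
  ΔH_1 = 2230 − 2806 = −576 kJ
Reaction 2:
  Bonds broken (reactants):
    C≡C: 1 × 853 = 853
    C-C: 1 × 351 = 351
    C-H: 4 × 402 = 1608
    O=O: 4 × 485 = 1940
    Σ(broken) = 4752 kJ
  Bonds formed (products):
    C=O: 6 × 814 = 4884
    O-H: 4 × 458 = 1832
    Σ(formed) = 6716 kJ
  ΔH_2 = 4752 − 6716 = −1964 kJ
ΔH_1 − ΔH_2 = +1388 kJ, so reaction 2 has the more negative ΔH; |ΔH_1 − ΔH_2| = 1388 kJ.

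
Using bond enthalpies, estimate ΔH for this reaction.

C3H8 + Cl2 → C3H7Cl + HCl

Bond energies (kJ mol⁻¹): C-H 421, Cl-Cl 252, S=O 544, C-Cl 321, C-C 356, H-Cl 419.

Bonds broken (reactants):
  C-C: 2 × 356 = 712
  C-H: 8 × 421 = 3368
  Cl-Cl: 1 × 252 = 252
  Σ(broken) = 4332 kJ
Bonds formed (products):
  C-C: 2 × 356 = 712
  C-Cl: 1 × 321 = 321
  C-H: 7 × 421 = 2947
  H-Cl: 1 × 419 = 419
  Σ(formed) = 4399 kJ
ΔH = Σ(broken) − Σ(formed) = 4332 − 4399 = −67 kJ

ΔH ≈ −67 kJ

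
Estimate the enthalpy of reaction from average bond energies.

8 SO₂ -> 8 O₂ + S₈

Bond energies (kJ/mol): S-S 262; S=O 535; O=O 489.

ΔH ≈ +2552 kJ

Bonds broken (reactants):
  S=O: 16 × 535 = 8560
  Σ(broken) = 8560 kJ
Bonds formed (products):
  O=O: 8 × 489 = 3912
  S-S: 8 × 262 = 2096
  Σ(formed) = 6008 kJ
ΔH = Σ(broken) − Σ(formed) = 8560 − 6008 = +2552 kJ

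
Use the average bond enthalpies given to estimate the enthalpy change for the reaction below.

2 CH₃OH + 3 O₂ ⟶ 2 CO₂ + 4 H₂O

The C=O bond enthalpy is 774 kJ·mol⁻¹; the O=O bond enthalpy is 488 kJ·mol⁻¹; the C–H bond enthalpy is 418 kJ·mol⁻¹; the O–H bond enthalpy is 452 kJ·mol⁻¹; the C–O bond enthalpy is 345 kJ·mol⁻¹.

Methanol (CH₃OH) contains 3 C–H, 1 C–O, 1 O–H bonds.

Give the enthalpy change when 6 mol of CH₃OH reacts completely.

ΔH = −3438 kJ

Bonds broken (reactants):
  C–H: 6 × 418 = 2508
  C–O: 2 × 345 = 690
  O–H: 2 × 452 = 904
  O=O: 3 × 488 = 1464
  Σ(broken) = 5566 kJ
Bonds formed (products):
  C=O: 4 × 774 = 3096
  O–H: 8 × 452 = 3616
  Σ(formed) = 6712 kJ
ΔH = Σ(broken) − Σ(formed) = 5566 − 6712 = −1146 kJ
For 3× the reaction as written: 3 × (−1146) = −3438 kJ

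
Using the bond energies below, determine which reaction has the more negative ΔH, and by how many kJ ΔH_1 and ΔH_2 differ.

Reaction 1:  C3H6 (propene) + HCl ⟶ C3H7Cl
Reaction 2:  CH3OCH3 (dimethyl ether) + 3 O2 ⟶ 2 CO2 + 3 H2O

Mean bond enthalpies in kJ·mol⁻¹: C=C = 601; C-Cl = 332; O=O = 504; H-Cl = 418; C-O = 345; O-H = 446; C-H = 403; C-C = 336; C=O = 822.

Reaction 1:
  Bonds broken (reactants):
    C-C: 1 × 336 = 336
    C-H: 6 × 403 = 2418
    C=C: 1 × 601 = 601
    H-Cl: 1 × 418 = 418
    Σ(broken) = 3773 kJ
  Bonds formed (products):
    C-C: 2 × 336 = 672
    C-Cl: 1 × 332 = 332
    C-H: 7 × 403 = 2821
    Σ(formed) = 3825 kJ
  ΔH_1 = 3773 − 3825 = −52 kJ
Reaction 2:
  Bonds broken (reactants):
    C-H: 6 × 403 = 2418
    C-O: 2 × 345 = 690
    O=O: 3 × 504 = 1512
    Σ(broken) = 4620 kJ
  Bonds formed (products):
    C=O: 4 × 822 = 3288
    O-H: 6 × 446 = 2676
    Σ(formed) = 5964 kJ
  ΔH_2 = 4620 − 5964 = −1344 kJ
ΔH_1 − ΔH_2 = +1292 kJ, so reaction 2 has the more negative ΔH; |ΔH_1 − ΔH_2| = 1292 kJ.

Reaction 2, by 1292 kJ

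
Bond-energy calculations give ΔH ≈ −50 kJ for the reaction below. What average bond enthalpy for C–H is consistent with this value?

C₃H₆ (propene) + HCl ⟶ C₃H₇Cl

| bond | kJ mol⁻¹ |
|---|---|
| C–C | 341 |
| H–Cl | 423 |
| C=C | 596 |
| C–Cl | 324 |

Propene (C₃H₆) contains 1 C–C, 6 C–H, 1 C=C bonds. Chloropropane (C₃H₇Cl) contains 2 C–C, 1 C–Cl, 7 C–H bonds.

Let D be the C–H bond energy.
Σ(broken) = 1×341 + 6×D + 1×596 + 1×423 = 1360 + 6D
Σ(formed) = 2×341 + 1×324 + 7×D = 1006 + 7D
ΔH = Σ(broken) − Σ(formed) = (1360 + 6D) − (1006 + 7D) = +354 − D
Setting this equal to −50 kJ gives D = 404 kJ/mol.

D(C–H) ≈ 404 kJ/mol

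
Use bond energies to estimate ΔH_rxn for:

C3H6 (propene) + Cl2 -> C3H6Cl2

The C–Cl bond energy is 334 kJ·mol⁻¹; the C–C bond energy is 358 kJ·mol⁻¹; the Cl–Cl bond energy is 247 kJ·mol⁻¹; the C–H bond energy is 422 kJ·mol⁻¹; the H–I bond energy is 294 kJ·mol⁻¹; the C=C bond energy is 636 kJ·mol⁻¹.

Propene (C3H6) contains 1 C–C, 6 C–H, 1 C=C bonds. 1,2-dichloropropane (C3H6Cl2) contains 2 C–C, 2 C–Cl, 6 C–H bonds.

Bonds broken (reactants):
  C–C: 1 × 358 = 358
  C–H: 6 × 422 = 2532
  C=C: 1 × 636 = 636
  Cl–Cl: 1 × 247 = 247
  Σ(broken) = 3773 kJ
Bonds formed (products):
  C–C: 2 × 358 = 716
  C–Cl: 2 × 334 = 668
  C–H: 6 × 422 = 2532
  Σ(formed) = 3916 kJ
ΔH = Σ(broken) − Σ(formed) = 3773 − 3916 = −143 kJ

ΔH ≈ −143 kJ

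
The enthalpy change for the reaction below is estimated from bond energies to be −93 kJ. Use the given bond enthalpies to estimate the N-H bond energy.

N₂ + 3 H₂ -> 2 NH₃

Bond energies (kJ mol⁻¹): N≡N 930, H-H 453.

Let D be the N-H bond energy.
Σ(broken) = 3×453 + 1×930 = 2289
Σ(formed) = 6×D = 6D
ΔH = Σ(broken) − Σ(formed) = (2289) − (6D) = +2289 − 6D
Setting this equal to −93 kJ gives 6D = 2382, so D = 397 kJ/mol.

D(N-H) ≈ 397 kJ/mol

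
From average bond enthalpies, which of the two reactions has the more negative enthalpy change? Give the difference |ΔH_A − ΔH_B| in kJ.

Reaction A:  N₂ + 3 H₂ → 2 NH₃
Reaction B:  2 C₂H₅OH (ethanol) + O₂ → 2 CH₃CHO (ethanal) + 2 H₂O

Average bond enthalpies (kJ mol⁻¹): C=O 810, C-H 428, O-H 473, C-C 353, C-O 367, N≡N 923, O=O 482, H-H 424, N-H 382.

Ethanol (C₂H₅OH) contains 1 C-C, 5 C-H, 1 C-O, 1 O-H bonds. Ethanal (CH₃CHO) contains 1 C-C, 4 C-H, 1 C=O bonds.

Reaction A:
  Bonds broken (reactants):
    H-H: 3 × 424 = 1272
    N≡N: 1 × 923 = 923
    Σ(broken) = 2195 kJ
  Bonds formed (products):
    N-H: 6 × 382 = 2292
    Σ(formed) = 2292 kJ
  ΔH_A = 2195 − 2292 = −97 kJ
Reaction B:
  Bonds broken (reactants):
    C-C: 2 × 353 = 706
    C-H: 10 × 428 = 4280
    C-O: 2 × 367 = 734
    O-H: 2 × 473 = 946
    O=O: 1 × 482 = 482
    Σ(broken) = 7148 kJ
  Bonds formed (products):
    C-C: 2 × 353 = 706
    C-H: 8 × 428 = 3424
    C=O: 2 × 810 = 1620
    O-H: 4 × 473 = 1892
    Σ(formed) = 7642 kJ
  ΔH_B = 7148 − 7642 = −494 kJ
ΔH_A − ΔH_B = +397 kJ, so reaction B has the more negative ΔH; |ΔH_A − ΔH_B| = 397 kJ.

Reaction B, by 397 kJ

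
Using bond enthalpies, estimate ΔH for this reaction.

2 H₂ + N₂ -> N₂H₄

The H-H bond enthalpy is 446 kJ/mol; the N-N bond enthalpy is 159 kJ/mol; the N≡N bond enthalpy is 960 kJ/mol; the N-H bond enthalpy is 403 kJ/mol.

ΔH ≈ +81 kJ

Bonds broken (reactants):
  H-H: 2 × 446 = 892
  N≡N: 1 × 960 = 960
  Σ(broken) = 1852 kJ
Bonds formed (products):
  N-H: 4 × 403 = 1612
  N-N: 1 × 159 = 159
  Σ(formed) = 1771 kJ
ΔH = Σ(broken) − Σ(formed) = 1852 − 1771 = +81 kJ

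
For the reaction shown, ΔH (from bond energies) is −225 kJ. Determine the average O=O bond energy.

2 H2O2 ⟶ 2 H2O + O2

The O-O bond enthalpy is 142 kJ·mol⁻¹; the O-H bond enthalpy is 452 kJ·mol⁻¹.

D(O=O) ≈ 509 kJ/mol

Let D be the O=O bond energy.
Σ(broken) = 4×452 + 2×142 = 2092
Σ(formed) = 4×452 + 1×D = 1808 + D
ΔH = Σ(broken) − Σ(formed) = (2092) − (1808 + D) = +284 − D
Setting this equal to −225 kJ gives D = 509 kJ/mol.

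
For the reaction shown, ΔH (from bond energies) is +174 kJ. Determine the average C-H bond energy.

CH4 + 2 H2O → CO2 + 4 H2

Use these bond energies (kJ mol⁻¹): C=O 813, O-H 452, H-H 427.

Let D be the C-H bond energy.
Σ(broken) = 4×D + 4×452 = 1808 + 4D
Σ(formed) = 2×813 + 4×427 = 3334
ΔH = Σ(broken) − Σ(formed) = (1808 + 4D) − (3334) = −1526 + 4D
Setting this equal to +174 kJ gives 4D = 1700, so D = 425 kJ/mol.

D(C-H) ≈ 425 kJ/mol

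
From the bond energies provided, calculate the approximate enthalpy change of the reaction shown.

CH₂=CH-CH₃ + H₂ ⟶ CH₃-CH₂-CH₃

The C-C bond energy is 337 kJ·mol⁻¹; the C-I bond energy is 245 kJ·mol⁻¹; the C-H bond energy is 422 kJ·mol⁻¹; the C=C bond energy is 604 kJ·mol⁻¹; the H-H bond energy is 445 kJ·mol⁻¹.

ΔH ≈ −132 kJ

Bonds broken (reactants):
  C-C: 1 × 337 = 337
  C-H: 6 × 422 = 2532
  C=C: 1 × 604 = 604
  H-H: 1 × 445 = 445
  Σ(broken) = 3918 kJ
Bonds formed (products):
  C-C: 2 × 337 = 674
  C-H: 8 × 422 = 3376
  Σ(formed) = 4050 kJ
ΔH = Σ(broken) − Σ(formed) = 3918 − 4050 = −132 kJ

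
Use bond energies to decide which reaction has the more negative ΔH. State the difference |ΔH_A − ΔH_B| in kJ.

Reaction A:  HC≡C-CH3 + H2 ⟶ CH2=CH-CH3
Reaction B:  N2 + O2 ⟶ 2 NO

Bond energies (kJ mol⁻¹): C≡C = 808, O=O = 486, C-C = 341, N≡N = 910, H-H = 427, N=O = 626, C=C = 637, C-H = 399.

Reaction A, by 344 kJ

Reaction A:
  Bonds broken (reactants):
    C≡C: 1 × 808 = 808
    C-C: 1 × 341 = 341
    C-H: 4 × 399 = 1596
    H-H: 1 × 427 = 427
    Σ(broken) = 3172 kJ
  Bonds formed (products):
    C-C: 1 × 341 = 341
    C-H: 6 × 399 = 2394
    C=C: 1 × 637 = 637
    Σ(formed) = 3372 kJ
  ΔH_A = 3172 − 3372 = −200 kJ
Reaction B:
  Bonds broken (reactants):
    N≡N: 1 × 910 = 910
    O=O: 1 × 486 = 486
    Σ(broken) = 1396 kJ
  Bonds formed (products):
    N=O: 2 × 626 = 1252
    Σ(formed) = 1252 kJ
  ΔH_B = 1396 − 1252 = +144 kJ
ΔH_A − ΔH_B = −344 kJ, so reaction A has the more negative ΔH; |ΔH_A − ΔH_B| = 344 kJ.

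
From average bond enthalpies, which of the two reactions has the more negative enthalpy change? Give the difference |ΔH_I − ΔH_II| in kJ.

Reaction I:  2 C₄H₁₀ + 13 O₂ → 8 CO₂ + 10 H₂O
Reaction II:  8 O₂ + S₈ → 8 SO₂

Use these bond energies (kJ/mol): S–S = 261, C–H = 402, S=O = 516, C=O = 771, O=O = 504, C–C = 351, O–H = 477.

Reaction I:
  Bonds broken (reactants):
    C–C: 6 × 351 = 2106
    C–H: 20 × 402 = 8040
    O=O: 13 × 504 = 6552
    Σ(broken) = 16698 kJ
  Bonds formed (products):
    C=O: 16 × 771 = 12336
    O–H: 20 × 477 = 9540
    Σ(formed) = 21876 kJ
  ΔH_I = 16698 − 21876 = −5178 kJ
Reaction II:
  Bonds broken (reactants):
    O=O: 8 × 504 = 4032
    S–S: 8 × 261 = 2088
    Σ(broken) = 6120 kJ
  Bonds formed (products):
    S=O: 16 × 516 = 8256
    Σ(formed) = 8256 kJ
  ΔH_II = 6120 − 8256 = −2136 kJ
ΔH_I − ΔH_II = −3042 kJ, so reaction I has the more negative ΔH; |ΔH_I − ΔH_II| = 3042 kJ.

Reaction I, by 3042 kJ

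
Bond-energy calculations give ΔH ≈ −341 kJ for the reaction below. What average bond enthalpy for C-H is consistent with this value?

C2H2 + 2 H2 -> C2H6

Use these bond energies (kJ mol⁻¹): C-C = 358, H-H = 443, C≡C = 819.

Let D be the C-H bond energy.
Σ(broken) = 1×819 + 2×D + 2×443 = 1705 + 2D
Σ(formed) = 1×358 + 6×D = 358 + 6D
ΔH = Σ(broken) − Σ(formed) = (1705 + 2D) − (358 + 6D) = +1347 − 4D
Setting this equal to −341 kJ gives 4D = 1688, so D = 422 kJ/mol.

D(C-H) ≈ 422 kJ/mol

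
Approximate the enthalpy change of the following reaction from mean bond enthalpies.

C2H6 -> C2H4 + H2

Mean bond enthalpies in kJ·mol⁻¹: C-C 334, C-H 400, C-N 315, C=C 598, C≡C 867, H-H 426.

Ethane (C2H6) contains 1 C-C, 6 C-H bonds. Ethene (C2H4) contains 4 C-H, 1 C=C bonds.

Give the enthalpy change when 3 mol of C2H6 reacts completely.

Bonds broken (reactants):
  C-C: 1 × 334 = 334
  C-H: 6 × 400 = 2400
  Σ(broken) = 2734 kJ
Bonds formed (products):
  C-H: 4 × 400 = 1600
  C=C: 1 × 598 = 598
  H-H: 1 × 426 = 426
  Σ(formed) = 2624 kJ
ΔH = Σ(broken) − Σ(formed) = 2734 − 2624 = +110 kJ
For 3× the reaction as written: 3 × (+110) = +330 kJ

ΔH = +330 kJ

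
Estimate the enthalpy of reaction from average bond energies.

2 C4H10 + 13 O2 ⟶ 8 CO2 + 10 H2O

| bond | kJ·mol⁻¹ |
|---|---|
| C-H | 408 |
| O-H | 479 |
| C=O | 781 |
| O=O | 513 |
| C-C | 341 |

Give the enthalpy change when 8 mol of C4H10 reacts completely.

ΔH = −20804 kJ

Bonds broken (reactants):
  C-C: 6 × 341 = 2046
  C-H: 20 × 408 = 8160
  O=O: 13 × 513 = 6669
  Σ(broken) = 16875 kJ
Bonds formed (products):
  C=O: 16 × 781 = 12496
  O-H: 20 × 479 = 9580
  Σ(formed) = 22076 kJ
ΔH = Σ(broken) − Σ(formed) = 16875 − 22076 = −5201 kJ
For 4× the reaction as written: 4 × (−5201) = −20804 kJ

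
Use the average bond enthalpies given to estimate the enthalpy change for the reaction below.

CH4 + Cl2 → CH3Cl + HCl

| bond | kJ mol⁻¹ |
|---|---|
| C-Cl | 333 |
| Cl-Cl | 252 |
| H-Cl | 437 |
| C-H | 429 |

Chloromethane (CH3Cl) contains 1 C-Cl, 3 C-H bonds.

Bonds broken (reactants):
  C-H: 4 × 429 = 1716
  Cl-Cl: 1 × 252 = 252
  Σ(broken) = 1968 kJ
Bonds formed (products):
  C-Cl: 1 × 333 = 333
  C-H: 3 × 429 = 1287
  H-Cl: 1 × 437 = 437
  Σ(formed) = 2057 kJ
ΔH = Σ(broken) − Σ(formed) = 1968 − 2057 = −89 kJ

ΔH ≈ −89 kJ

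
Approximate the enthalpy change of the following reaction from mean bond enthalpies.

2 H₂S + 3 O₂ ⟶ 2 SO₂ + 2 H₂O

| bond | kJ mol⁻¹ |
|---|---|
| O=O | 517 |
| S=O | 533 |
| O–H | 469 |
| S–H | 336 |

ΔH ≈ −1113 kJ

Bonds broken (reactants):
  O=O: 3 × 517 = 1551
  S–H: 4 × 336 = 1344
  Σ(broken) = 2895 kJ
Bonds formed (products):
  O–H: 4 × 469 = 1876
  S=O: 4 × 533 = 2132
  Σ(formed) = 4008 kJ
ΔH = Σ(broken) − Σ(formed) = 2895 − 4008 = −1113 kJ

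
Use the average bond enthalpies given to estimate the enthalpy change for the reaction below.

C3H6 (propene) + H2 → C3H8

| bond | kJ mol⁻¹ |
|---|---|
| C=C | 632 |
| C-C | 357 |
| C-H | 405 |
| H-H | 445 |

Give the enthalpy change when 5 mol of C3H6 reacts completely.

Bonds broken (reactants):
  C-C: 1 × 357 = 357
  C-H: 6 × 405 = 2430
  C=C: 1 × 632 = 632
  H-H: 1 × 445 = 445
  Σ(broken) = 3864 kJ
Bonds formed (products):
  C-C: 2 × 357 = 714
  C-H: 8 × 405 = 3240
  Σ(formed) = 3954 kJ
ΔH = Σ(broken) − Σ(formed) = 3864 − 3954 = −90 kJ
For 5× the reaction as written: 5 × (−90) = −450 kJ

ΔH = −450 kJ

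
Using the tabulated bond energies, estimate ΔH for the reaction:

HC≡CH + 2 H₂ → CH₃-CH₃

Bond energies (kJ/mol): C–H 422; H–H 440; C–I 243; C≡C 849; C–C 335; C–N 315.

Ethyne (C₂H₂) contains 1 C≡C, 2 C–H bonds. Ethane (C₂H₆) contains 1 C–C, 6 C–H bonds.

Bonds broken (reactants):
  C≡C: 1 × 849 = 849
  C–H: 2 × 422 = 844
  H–H: 2 × 440 = 880
  Σ(broken) = 2573 kJ
Bonds formed (products):
  C–C: 1 × 335 = 335
  C–H: 6 × 422 = 2532
  Σ(formed) = 2867 kJ
ΔH = Σ(broken) − Σ(formed) = 2573 − 2867 = −294 kJ

ΔH ≈ −294 kJ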